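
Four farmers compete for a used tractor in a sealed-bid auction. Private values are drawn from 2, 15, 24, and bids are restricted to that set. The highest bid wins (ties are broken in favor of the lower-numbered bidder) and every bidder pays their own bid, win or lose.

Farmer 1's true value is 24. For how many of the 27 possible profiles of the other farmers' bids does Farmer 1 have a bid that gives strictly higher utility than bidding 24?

8

Others bid (2, 2, 2): truth gives 0; bid 2 gives 22 > 0. Violating.
Others bid (2, 2, 15): truth gives 0; bid 15 gives 9 > 0. Violating.
Others bid (2, 15, 2): truth gives 0; bid 15 gives 9 > 0. Violating.
Others bid (2, 15, 15): truth gives 0; bid 15 gives 9 > 0. Violating.
Others bid (2, 2, 24): truth gives 0; no alternative beats it.
Others bid (2, 15, 24): truth gives 0; no alternative beats it.
(Checking all 27 profiles: 8 have a profitable deviation, 19 do not.)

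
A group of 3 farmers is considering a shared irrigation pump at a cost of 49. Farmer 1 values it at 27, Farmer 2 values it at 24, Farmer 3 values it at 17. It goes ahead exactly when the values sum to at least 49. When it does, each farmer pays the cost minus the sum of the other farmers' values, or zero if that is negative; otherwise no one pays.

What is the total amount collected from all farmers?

13

Total value 68 ≥ cost 49, so it is built.
Farmer 1: others sum to 41; max(0, 49 - 41) = 8.
Farmer 2: others sum to 44; max(0, 49 - 44) = 5.
Farmer 3: others sum to 51; max(0, 49 - 51) = 0.
Total collected = 8 + 5 + 0 = 13.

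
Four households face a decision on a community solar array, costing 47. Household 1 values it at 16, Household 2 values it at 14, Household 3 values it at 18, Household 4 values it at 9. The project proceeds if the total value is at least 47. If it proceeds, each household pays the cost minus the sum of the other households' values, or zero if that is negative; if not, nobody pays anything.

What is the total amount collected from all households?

18

Total value 57 ≥ cost 47, so it is built.
Household 1: others sum to 41; max(0, 47 - 41) = 6.
Household 2: others sum to 43; max(0, 47 - 43) = 4.
Household 3: others sum to 39; max(0, 47 - 39) = 8.
Household 4: others sum to 48; max(0, 47 - 48) = 0.
Total collected = 6 + 4 + 8 + 0 = 18.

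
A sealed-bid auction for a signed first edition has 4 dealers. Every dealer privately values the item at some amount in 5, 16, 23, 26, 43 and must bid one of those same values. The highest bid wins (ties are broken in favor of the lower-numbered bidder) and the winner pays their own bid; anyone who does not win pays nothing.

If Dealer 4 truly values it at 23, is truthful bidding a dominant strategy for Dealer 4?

No

Consider the case where Dealer 1 bids 5, Dealer 2 bids 5 and Dealer 3 bids 5.
Truthful bid 23: wins, pays 23, utility 23 - 23 = 0.
Bid 16 instead: wins, pays 16, utility 23 - 16 = 7.
Since 7 > 0, bidding 16 is strictly better here, so truthful bidding is not dominant.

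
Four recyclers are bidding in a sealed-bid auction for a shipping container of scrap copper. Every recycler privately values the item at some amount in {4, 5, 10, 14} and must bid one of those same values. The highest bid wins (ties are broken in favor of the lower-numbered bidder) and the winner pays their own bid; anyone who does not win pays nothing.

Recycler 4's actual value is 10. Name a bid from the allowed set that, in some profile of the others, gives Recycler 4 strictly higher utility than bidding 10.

5

Suppose Recycler 1 bids 4, Recycler 2 bids 4 and Recycler 3 bids 4.
Bid 10: wins, pays 10, utility 10 - 10 = 0.
Bid 5: wins, pays 5, utility 10 - 5 = 5.
So bidding 5 beats truth here (5 > 0).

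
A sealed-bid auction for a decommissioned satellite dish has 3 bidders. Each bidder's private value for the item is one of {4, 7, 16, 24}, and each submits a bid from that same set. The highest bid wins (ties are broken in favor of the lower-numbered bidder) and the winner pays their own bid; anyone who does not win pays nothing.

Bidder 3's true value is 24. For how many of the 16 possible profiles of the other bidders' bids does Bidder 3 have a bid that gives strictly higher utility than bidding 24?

4

Others bid (4, 4): truth gives 0; bid 7 gives 17 > 0. Violating.
Others bid (4, 7): truth gives 0; bid 16 gives 8 > 0. Violating.
Others bid (7, 4): truth gives 0; bid 16 gives 8 > 0. Violating.
Others bid (7, 7): truth gives 0; bid 16 gives 8 > 0. Violating.
Others bid (4, 16): truth gives 0; no alternative beats it.
Others bid (4, 24): truth gives 0; no alternative beats it.
(Checking all 16 profiles: 4 have a profitable deviation, 12 do not.)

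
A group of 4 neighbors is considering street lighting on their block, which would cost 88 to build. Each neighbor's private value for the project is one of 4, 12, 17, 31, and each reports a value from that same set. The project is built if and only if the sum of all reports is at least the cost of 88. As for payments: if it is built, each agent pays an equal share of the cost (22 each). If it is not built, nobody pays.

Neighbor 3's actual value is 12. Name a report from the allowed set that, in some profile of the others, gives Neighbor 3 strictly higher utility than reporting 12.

Suppose Neighbor 1 reports 17, Neighbor 2 reports 31 and Neighbor 4 reports 31.
Report 12: project built, pays 22, utility 12 - 22 = -10.
Report 4: project not built, utility 0.
So reporting 4 beats truth here (0 > -10).

4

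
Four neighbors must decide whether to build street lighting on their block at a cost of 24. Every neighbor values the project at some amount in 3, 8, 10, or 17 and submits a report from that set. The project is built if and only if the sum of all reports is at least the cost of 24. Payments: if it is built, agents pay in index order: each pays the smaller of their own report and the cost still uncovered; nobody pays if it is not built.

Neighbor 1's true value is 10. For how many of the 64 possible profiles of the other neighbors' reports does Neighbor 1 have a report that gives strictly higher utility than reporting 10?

Others report (3, 3, 10): truth gives 0; report 8 gives 2 > 0. Violating.
Others report (3, 3, 17): truth gives 0; report 3 gives 7 > 0. Violating.
Others report (3, 8, 8): truth gives 0; report 8 gives 2 > 0. Violating.
Others report (3, 8, 10): truth gives 0; report 3 gives 7 > 0. Violating.
Others report (3, 3, 3): truth gives 0; no alternative beats it.
Others report (3, 3, 8): truth gives 0; no alternative beats it.
(Checking all 64 profiles: 60 have a profitable deviation, 4 do not.)

60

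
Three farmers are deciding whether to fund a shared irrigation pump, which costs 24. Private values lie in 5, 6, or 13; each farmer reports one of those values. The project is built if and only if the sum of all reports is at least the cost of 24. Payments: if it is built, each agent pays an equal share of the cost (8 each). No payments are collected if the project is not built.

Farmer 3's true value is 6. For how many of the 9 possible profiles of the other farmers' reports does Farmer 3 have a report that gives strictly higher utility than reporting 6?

2

Others report (5, 13): truth gives -2; report 5 gives 0 > -2. Violating.
Others report (13, 5): truth gives -2; report 5 gives 0 > -2. Violating.
Others report (5, 5): truth gives 0; no alternative beats it.
Others report (5, 6): truth gives 0; no alternative beats it.
(Checking all 9 profiles: 2 have a profitable deviation, 7 do not.)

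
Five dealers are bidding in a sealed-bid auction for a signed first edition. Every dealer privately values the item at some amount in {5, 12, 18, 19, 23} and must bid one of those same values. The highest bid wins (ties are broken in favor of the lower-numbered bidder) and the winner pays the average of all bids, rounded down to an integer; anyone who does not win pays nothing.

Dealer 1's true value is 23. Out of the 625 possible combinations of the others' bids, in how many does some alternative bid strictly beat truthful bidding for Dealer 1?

Others bid (5, 5, 5, 5): truth gives 15; bid 5 gives 18 > 15. Violating.
Others bid (5, 5, 5, 12): truth gives 13; bid 12 gives 16 > 13. Violating.
Others bid (5, 5, 5, 18): truth gives 12; bid 18 gives 13 > 12. Violating.
Others bid (5, 5, 5, 19): truth gives 12; bid 19 gives 13 > 12. Violating.
Others bid (5, 5, 5, 23): truth gives 11; no alternative beats it.
Others bid (5, 5, 12, 19): truth gives 11; no alternative beats it.
(Checking all 625 profiles: 219 have a profitable deviation, 406 do not.)

219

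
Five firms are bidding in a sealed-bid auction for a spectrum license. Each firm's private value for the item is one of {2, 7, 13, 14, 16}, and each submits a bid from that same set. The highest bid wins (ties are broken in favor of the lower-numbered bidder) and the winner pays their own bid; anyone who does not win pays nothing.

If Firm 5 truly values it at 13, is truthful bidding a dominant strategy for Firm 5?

Consider the case where Firm 1 bids 2, Firm 2 bids 2, Firm 3 bids 2 and Firm 4 bids 2.
Truthful bid 13: wins, pays 13, utility 13 - 13 = 0.
Bid 7 instead: wins, pays 7, utility 13 - 7 = 6.
Since 6 > 0, bidding 7 is strictly better here, so truthful bidding is not dominant.

No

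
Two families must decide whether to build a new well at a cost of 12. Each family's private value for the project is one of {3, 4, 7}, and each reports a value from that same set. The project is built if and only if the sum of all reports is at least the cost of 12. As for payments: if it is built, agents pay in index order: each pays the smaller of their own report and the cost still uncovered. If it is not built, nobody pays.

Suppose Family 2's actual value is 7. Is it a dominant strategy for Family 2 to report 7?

Yes

Check each profile of the others' reports and compare truth against every alternative report.
Others report (7): truth gives 2, best alternative gives 0.
Others report (3): truth gives 0, best alternative gives 0.
Others report (4): truth gives 0, best alternative gives 0.
In every case the truthful report is at least as good as any alternative, so it is a dominant strategy.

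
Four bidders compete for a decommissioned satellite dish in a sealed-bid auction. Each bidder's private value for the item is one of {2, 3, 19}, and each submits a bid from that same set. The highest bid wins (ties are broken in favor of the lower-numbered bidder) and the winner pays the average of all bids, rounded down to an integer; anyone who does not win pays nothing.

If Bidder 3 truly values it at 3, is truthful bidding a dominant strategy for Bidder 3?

Yes

Check each profile of the others' bids and compare truth against every alternative bid.
Others bid (2, 2, 2): truth gives 1, best alternative gives 0.
Others bid (2, 2, 3): truth gives 1, best alternative gives 0.
Others bid (2, 2, 19): truth gives 0, best alternative gives 0.
Others bid (2, 3, 2): truth gives 0, best alternative gives 0.
Others bid (2, 3, 3): truth gives 0, best alternative gives 0.
Others bid (2, 3, 19): truth gives 0, best alternative gives 0.
(Remaining 21 profiles checked similarly; truth is weakly best in each.)
In every case the truthful bid is at least as good as any alternative, so it is a dominant strategy.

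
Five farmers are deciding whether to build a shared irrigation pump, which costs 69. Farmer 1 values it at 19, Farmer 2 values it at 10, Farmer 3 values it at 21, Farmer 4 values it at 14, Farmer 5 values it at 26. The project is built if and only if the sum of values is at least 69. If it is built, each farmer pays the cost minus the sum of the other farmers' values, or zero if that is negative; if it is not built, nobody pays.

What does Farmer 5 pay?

5

Total value 90 ≥ cost 69, so the project is built.
The other farmers' values sum to 64.
Cost minus that sum is 69 - 64 = 5.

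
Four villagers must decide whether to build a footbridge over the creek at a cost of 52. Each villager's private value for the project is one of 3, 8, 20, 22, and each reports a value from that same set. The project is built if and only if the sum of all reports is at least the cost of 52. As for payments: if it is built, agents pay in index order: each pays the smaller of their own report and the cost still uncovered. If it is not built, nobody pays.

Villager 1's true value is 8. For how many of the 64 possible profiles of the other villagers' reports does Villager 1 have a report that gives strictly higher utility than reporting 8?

17

Others report (8, 20, 22): truth gives 0; report 3 gives 5 > 0. Violating.
Others report (8, 22, 20): truth gives 0; report 3 gives 5 > 0. Violating.
Others report (8, 22, 22): truth gives 0; report 3 gives 5 > 0. Violating.
Others report (20, 8, 22): truth gives 0; report 3 gives 5 > 0. Violating.
Others report (3, 3, 3): truth gives 0; no alternative beats it.
Others report (3, 3, 8): truth gives 0; no alternative beats it.
(Checking all 64 profiles: 17 have a profitable deviation, 47 do not.)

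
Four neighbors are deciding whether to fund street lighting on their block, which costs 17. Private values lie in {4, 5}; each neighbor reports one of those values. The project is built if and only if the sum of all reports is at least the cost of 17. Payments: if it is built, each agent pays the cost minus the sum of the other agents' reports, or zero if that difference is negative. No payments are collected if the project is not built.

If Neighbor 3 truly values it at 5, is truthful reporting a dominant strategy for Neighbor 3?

Yes

Check each profile of the others' reports and compare truth against every alternative report.
Others report (5, 5, 5): truth gives 3, best alternative gives 3.
Others report (4, 5, 5): truth gives 2, best alternative gives 2.
Others report (5, 4, 5): truth gives 2, best alternative gives 2.
Others report (5, 5, 4): truth gives 2, best alternative gives 2.
Others report (4, 4, 5): truth gives 1, best alternative gives 1.
Others report (4, 5, 4): truth gives 1, best alternative gives 1.
(Remaining 2 profiles checked similarly; truth is weakly best in each.)
In every case the truthful report is at least as good as any alternative, so it is a dominant strategy.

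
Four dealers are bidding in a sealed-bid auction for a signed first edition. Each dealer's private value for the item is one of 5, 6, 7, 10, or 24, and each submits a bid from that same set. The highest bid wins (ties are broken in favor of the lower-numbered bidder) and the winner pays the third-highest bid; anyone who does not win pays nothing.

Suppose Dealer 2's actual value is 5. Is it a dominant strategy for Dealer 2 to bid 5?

Yes

Check each profile of the others' bids and compare truth against every alternative bid.
Others bid (5, 6, 6): truth gives 0, best alternative gives -1.
Others bid (5, 5, 5): truth gives 0, best alternative gives 0.
Others bid (5, 5, 6): truth gives 0, best alternative gives 0.
Others bid (5, 5, 7): truth gives 0, best alternative gives 0.
Others bid (5, 5, 10): truth gives 0, best alternative gives 0.
Others bid (5, 5, 24): truth gives 0, best alternative gives 0.
(Remaining 119 profiles checked similarly; truth is weakly best in each.)
In every case the truthful bid is at least as good as any alternative, so it is a dominant strategy.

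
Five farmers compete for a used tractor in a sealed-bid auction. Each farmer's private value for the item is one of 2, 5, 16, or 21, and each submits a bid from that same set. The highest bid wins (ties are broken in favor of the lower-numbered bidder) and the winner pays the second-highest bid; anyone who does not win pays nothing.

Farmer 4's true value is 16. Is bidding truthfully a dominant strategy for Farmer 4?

Check each profile of the others' bids and compare truth against every alternative bid.
Others bid (2, 2, 2, 2): truth gives 14, best alternative gives 14.
Others bid (2, 2, 2, 5): truth gives 11, best alternative gives 11.
Others bid (2, 2, 5, 2): truth gives 11, best alternative gives 11.
Others bid (2, 2, 5, 5): truth gives 11, best alternative gives 11.
Others bid (2, 5, 2, 2): truth gives 11, best alternative gives 11.
Others bid (2, 5, 2, 5): truth gives 11, best alternative gives 11.
(Remaining 250 profiles checked similarly; truth is weakly best in each.)
In every case the truthful bid is at least as good as any alternative, so it is a dominant strategy.

Yes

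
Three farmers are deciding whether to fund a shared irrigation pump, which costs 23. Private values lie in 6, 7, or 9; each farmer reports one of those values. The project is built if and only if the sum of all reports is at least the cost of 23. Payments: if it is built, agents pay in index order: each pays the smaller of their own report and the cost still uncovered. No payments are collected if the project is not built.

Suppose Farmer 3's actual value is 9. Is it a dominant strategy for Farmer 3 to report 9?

Check each profile of the others' reports and compare truth against every alternative report.
Others report (6, 9): truth gives 1, best alternative gives 0.
Others report (9, 6): truth gives 1, best alternative gives 0.
Others report (9, 9): truth gives 4, best alternative gives 4.
Others report (7, 9): truth gives 2, best alternative gives 2.
Others report (9, 7): truth gives 2, best alternative gives 2.
Others report (6, 6): truth gives 0, best alternative gives 0.
(Remaining 3 profiles checked similarly; truth is weakly best in each.)
In every case the truthful report is at least as good as any alternative, so it is a dominant strategy.

Yes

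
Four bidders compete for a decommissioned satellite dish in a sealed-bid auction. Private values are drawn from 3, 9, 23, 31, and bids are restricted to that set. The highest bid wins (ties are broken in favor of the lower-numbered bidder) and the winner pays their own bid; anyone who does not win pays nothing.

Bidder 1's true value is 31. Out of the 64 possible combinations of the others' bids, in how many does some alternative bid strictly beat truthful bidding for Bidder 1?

Others bid (3, 3, 3): truth gives 0; bid 3 gives 28 > 0. Violating.
Others bid (3, 3, 9): truth gives 0; bid 9 gives 22 > 0. Violating.
Others bid (3, 3, 23): truth gives 0; bid 23 gives 8 > 0. Violating.
Others bid (3, 9, 3): truth gives 0; bid 9 gives 22 > 0. Violating.
Others bid (3, 3, 31): truth gives 0; no alternative beats it.
Others bid (3, 9, 31): truth gives 0; no alternative beats it.
(Checking all 64 profiles: 27 have a profitable deviation, 37 do not.)

27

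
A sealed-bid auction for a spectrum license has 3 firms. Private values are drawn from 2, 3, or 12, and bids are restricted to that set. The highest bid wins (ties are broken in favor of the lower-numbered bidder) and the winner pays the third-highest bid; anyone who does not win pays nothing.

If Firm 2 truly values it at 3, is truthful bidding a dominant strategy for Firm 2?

No

Consider the case where Firm 1 bids 2 and Firm 3 bids 12.
Truthful bid 3: loses, pays 0, utility 0.
Bid 12 instead: wins, pays 2, utility 3 - 2 = 1.
Since 1 > 0, bidding 12 is strictly better here, so truthful bidding is not dominant.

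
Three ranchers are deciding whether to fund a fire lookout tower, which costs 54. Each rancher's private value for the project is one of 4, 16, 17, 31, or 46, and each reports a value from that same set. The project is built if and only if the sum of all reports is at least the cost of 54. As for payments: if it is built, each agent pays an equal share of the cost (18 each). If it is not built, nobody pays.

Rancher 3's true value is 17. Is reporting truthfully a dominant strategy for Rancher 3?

Consider the case where Rancher 1 reports 16 and Rancher 2 reports 31.
Truthful report 17: project built, pays 18, utility 17 - 18 = -1.
Report 4 instead: project not built, utility 0.
Since 0 > -1, reporting 4 is strictly better here, so truthful reporting is not dominant.

No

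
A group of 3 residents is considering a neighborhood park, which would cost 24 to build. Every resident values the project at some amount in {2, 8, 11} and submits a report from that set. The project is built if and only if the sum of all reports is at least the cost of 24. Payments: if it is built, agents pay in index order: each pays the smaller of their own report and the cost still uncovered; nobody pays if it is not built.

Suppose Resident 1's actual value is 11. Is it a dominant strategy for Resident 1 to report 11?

Consider the case where Resident 2 reports 8 and Resident 3 reports 8.
Truthful report 11: project built, pays 11, utility 11 - 11 = 0.
Report 8 instead: project built, pays 8, utility 11 - 8 = 3.
Since 3 > 0, reporting 8 is strictly better here, so truthful reporting is not dominant.

No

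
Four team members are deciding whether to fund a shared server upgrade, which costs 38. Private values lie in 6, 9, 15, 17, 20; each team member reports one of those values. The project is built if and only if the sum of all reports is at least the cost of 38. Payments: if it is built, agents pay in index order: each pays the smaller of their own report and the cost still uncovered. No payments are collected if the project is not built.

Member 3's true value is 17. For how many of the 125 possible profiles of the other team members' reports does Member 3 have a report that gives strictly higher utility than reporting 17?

81

Others report (6, 6, 15): truth gives 0; report 15 gives 2 > 0. Violating.
Others report (6, 6, 17): truth gives 0; report 9 gives 8 > 0. Violating.
Others report (6, 6, 20): truth gives 0; report 6 gives 11 > 0. Violating.
Others report (6, 9, 9): truth gives 0; report 15 gives 2 > 0. Violating.
Others report (6, 6, 6): truth gives 0; no alternative beats it.
Others report (6, 6, 9): truth gives 0; no alternative beats it.
(Checking all 125 profiles: 81 have a profitable deviation, 44 do not.)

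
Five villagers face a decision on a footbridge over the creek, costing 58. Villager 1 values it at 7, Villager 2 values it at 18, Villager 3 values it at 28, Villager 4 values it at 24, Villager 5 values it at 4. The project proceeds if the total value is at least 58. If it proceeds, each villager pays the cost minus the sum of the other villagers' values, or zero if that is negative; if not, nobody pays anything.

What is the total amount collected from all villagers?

6

Total value 81 ≥ cost 58, so it is built.
Villager 1: others sum to 74; max(0, 58 - 74) = 0.
Villager 2: others sum to 63; max(0, 58 - 63) = 0.
Villager 3: others sum to 53; max(0, 58 - 53) = 5.
Villager 4: others sum to 57; max(0, 58 - 57) = 1.
Villager 5: others sum to 77; max(0, 58 - 77) = 0.
Total collected = 0 + 0 + 5 + 1 + 0 = 6.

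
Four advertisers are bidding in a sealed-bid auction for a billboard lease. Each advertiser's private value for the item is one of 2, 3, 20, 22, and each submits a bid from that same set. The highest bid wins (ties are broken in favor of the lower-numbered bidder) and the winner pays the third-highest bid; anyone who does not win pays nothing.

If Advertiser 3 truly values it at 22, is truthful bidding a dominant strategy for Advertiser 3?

Yes

Check each profile of the others' bids and compare truth against every alternative bid.
Others bid (2, 2, 22): truth gives 20, best alternative gives 0.
Others bid (2, 20, 2): truth gives 20, best alternative gives 0.
Others bid (20, 2, 2): truth gives 20, best alternative gives 0.
Others bid (2, 3, 22): truth gives 19, best alternative gives 0.
Others bid (2, 20, 3): truth gives 19, best alternative gives 0.
Others bid (3, 2, 22): truth gives 19, best alternative gives 0.
(Remaining 58 profiles checked similarly; truth is weakly best in each.)
In every case the truthful bid is at least as good as any alternative, so it is a dominant strategy.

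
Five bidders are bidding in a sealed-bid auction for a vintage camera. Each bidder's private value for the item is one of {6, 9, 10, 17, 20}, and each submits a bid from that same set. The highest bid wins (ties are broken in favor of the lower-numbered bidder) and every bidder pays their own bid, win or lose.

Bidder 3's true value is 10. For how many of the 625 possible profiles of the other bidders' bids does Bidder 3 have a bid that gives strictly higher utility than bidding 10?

593

Others bid (6, 6, 6, 6): truth gives 0; bid 9 gives 1 > 0. Violating.
Others bid (6, 6, 6, 9): truth gives 0; bid 9 gives 1 > 0. Violating.
Others bid (6, 6, 6, 17): truth gives -10; bid 6 gives -6 > -10. Violating.
Others bid (6, 6, 6, 20): truth gives -10; bid 6 gives -6 > -10. Violating.
Others bid (6, 6, 6, 10): truth gives 0; no alternative beats it.
Others bid (6, 6, 9, 10): truth gives 0; no alternative beats it.
(Checking all 625 profiles: 593 have a profitable deviation, 32 do not.)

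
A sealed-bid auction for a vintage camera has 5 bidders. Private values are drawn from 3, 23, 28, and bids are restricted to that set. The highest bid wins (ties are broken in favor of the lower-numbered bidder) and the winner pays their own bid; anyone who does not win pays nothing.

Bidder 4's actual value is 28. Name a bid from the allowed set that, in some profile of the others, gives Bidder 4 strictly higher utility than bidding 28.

Suppose Bidder 1 bids 3, Bidder 2 bids 3, Bidder 3 bids 3 and Bidder 5 bids 3.
Bid 28: wins, pays 28, utility 28 - 28 = 0.
Bid 23: wins, pays 23, utility 28 - 23 = 5.
So bidding 23 beats truth here (5 > 0).

23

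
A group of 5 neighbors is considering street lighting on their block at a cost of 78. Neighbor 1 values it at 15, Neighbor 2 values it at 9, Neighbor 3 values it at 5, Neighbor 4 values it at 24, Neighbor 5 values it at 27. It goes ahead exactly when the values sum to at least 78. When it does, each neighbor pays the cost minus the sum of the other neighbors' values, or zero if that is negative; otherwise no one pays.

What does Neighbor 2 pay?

Total value 80 ≥ cost 78, so the project is built.
The other neighbors' values sum to 71.
Cost minus that sum is 78 - 71 = 7.

7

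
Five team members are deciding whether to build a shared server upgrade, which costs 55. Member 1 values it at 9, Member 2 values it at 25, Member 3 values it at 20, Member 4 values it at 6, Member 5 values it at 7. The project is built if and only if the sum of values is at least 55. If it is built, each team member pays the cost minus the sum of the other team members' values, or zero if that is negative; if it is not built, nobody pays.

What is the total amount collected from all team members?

21

Total value 67 ≥ cost 55, so it is built.
Member 1: others sum to 58; max(0, 55 - 58) = 0.
Member 2: others sum to 42; max(0, 55 - 42) = 13.
Member 3: others sum to 47; max(0, 55 - 47) = 8.
Member 4: others sum to 61; max(0, 55 - 61) = 0.
Member 5: others sum to 60; max(0, 55 - 60) = 0.
Total collected = 0 + 13 + 8 + 0 + 0 = 21.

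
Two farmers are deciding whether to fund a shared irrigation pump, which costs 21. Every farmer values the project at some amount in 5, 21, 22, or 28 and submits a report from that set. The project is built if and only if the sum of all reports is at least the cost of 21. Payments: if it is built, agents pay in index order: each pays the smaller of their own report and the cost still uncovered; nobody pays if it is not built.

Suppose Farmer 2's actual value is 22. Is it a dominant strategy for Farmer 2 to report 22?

Check each profile of the others' reports and compare truth against every alternative report.
Others report (21): truth gives 22, best alternative gives 22.
Others report (22): truth gives 22, best alternative gives 22.
Others report (28): truth gives 22, best alternative gives 22.
Others report (5): truth gives 6, best alternative gives 6.
In every case the truthful report is at least as good as any alternative, so it is a dominant strategy.

Yes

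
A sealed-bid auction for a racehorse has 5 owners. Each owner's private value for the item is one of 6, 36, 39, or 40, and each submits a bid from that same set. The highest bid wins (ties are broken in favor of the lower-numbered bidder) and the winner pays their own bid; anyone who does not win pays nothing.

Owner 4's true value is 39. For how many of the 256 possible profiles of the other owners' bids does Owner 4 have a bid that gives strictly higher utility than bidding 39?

2

Others bid (6, 6, 6, 6): truth gives 0; bid 36 gives 3 > 0. Violating.
Others bid (6, 6, 6, 36): truth gives 0; bid 36 gives 3 > 0. Violating.
Others bid (6, 6, 6, 39): truth gives 0; no alternative beats it.
Others bid (6, 6, 6, 40): truth gives 0; no alternative beats it.
(Checking all 256 profiles: 2 have a profitable deviation, 254 do not.)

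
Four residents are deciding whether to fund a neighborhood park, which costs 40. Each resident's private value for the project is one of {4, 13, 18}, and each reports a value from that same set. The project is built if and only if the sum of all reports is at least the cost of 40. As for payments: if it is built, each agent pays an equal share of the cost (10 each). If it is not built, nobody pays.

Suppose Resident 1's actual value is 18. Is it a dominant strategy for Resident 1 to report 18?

Yes

Check each profile of the others' reports and compare truth against every alternative report.
Others report (4, 4, 18): truth gives 8, best alternative gives 0.
Others report (4, 18, 4): truth gives 8, best alternative gives 0.
Others report (18, 4, 4): truth gives 8, best alternative gives 0.
Others report (4, 13, 13): truth gives 8, best alternative gives 8.
Others report (4, 13, 18): truth gives 8, best alternative gives 8.
Others report (4, 18, 13): truth gives 8, best alternative gives 8.
(Remaining 21 profiles checked similarly; truth is weakly best in each.)
In every case the truthful report is at least as good as any alternative, so it is a dominant strategy.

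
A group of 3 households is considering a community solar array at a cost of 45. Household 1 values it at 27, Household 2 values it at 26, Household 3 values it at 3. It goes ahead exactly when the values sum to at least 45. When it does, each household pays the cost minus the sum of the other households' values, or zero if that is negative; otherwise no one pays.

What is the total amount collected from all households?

Total value 56 ≥ cost 45, so it is built.
Household 1: others sum to 29; max(0, 45 - 29) = 16.
Household 2: others sum to 30; max(0, 45 - 30) = 15.
Household 3: others sum to 53; max(0, 45 - 53) = 0.
Total collected = 16 + 15 + 0 = 31.

31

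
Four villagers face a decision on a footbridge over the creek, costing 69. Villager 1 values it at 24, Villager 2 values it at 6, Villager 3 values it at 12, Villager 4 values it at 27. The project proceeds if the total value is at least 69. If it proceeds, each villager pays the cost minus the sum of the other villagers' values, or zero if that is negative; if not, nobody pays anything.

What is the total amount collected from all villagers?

69

Total value 69 ≥ cost 69, so it is built.
Villager 1: others sum to 45; max(0, 69 - 45) = 24.
Villager 2: others sum to 63; max(0, 69 - 63) = 6.
Villager 3: others sum to 57; max(0, 69 - 57) = 12.
Villager 4: others sum to 42; max(0, 69 - 42) = 27.
Total collected = 24 + 6 + 12 + 27 = 69.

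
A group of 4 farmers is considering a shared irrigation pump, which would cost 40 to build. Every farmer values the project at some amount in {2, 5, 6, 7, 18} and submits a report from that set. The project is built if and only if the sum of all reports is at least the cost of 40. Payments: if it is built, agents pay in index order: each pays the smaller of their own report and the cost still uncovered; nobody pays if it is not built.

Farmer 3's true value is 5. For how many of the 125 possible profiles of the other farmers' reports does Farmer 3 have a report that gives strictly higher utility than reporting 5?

13

Others report (2, 18, 18): truth gives 0; report 2 gives 3 > 0. Violating.
Others report (5, 18, 18): truth gives 0; report 2 gives 3 > 0. Violating.
Others report (6, 18, 18): truth gives 0; report 2 gives 3 > 0. Violating.
Others report (7, 18, 18): truth gives 0; report 2 gives 3 > 0. Violating.
Others report (2, 2, 2): truth gives 0; no alternative beats it.
Others report (2, 2, 5): truth gives 0; no alternative beats it.
(Checking all 125 profiles: 13 have a profitable deviation, 112 do not.)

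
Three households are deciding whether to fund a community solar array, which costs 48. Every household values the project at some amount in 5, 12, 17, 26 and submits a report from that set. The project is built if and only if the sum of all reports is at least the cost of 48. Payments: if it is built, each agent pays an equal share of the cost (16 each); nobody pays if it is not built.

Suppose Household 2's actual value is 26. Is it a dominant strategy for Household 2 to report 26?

Yes

Check each profile of the others' reports and compare truth against every alternative report.
Others report (5, 17): truth gives 10, best alternative gives 0.
Others report (12, 12): truth gives 10, best alternative gives 0.
Others report (12, 17): truth gives 10, best alternative gives 0.
Others report (17, 5): truth gives 10, best alternative gives 0.
Others report (17, 12): truth gives 10, best alternative gives 0.
Others report (5, 26): truth gives 10, best alternative gives 10.
(Remaining 10 profiles checked similarly; truth is weakly best in each.)
In every case the truthful report is at least as good as any alternative, so it is a dominant strategy.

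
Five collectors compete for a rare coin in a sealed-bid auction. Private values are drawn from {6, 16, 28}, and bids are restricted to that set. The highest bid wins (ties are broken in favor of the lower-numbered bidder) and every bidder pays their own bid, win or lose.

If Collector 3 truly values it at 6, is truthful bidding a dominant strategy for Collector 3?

Yes

Check each profile of the others' bids and compare truth against every alternative bid.
Others bid (6, 6, 6, 28): truth gives -6, best alternative gives -16.
Others bid (6, 6, 16, 28): truth gives -6, best alternative gives -16.
Others bid (6, 6, 28, 6): truth gives -6, best alternative gives -16.
Others bid (6, 6, 28, 16): truth gives -6, best alternative gives -16.
Others bid (6, 6, 28, 28): truth gives -6, best alternative gives -16.
Others bid (6, 16, 6, 6): truth gives -6, best alternative gives -16.
(Remaining 75 profiles checked similarly; truth is weakly best in each.)
In every case the truthful bid is at least as good as any alternative, so it is a dominant strategy.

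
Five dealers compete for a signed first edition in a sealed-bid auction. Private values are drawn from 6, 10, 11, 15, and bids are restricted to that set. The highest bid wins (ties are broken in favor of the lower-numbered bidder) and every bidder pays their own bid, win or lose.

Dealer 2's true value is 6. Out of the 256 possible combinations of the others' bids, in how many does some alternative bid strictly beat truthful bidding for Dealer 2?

54

Others bid (6, 6, 6, 6): truth gives -6; bid 10 gives -4 > -6. Violating.
Others bid (6, 6, 6, 10): truth gives -6; bid 10 gives -4 > -6. Violating.
Others bid (6, 6, 6, 11): truth gives -6; bid 11 gives -5 > -6. Violating.
Others bid (6, 6, 10, 6): truth gives -6; bid 10 gives -4 > -6. Violating.
Others bid (6, 6, 6, 15): truth gives -6; no alternative beats it.
Others bid (6, 6, 10, 15): truth gives -6; no alternative beats it.
(Checking all 256 profiles: 54 have a profitable deviation, 202 do not.)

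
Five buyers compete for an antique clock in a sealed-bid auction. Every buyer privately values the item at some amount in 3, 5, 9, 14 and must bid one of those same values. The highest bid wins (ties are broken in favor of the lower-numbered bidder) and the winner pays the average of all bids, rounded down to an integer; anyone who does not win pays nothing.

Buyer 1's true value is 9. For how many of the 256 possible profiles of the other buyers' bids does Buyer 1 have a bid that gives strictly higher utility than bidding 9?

Others bid (3, 3, 3, 3): truth gives 5; bid 3 gives 6 > 5. Violating.
Others bid (3, 3, 3, 5): truth gives 5; bid 5 gives 6 > 5. Violating.
Others bid (3, 3, 3, 14): truth gives 0; bid 14 gives 2 > 0. Violating.
Others bid (3, 3, 5, 3): truth gives 5; bid 5 gives 6 > 5. Violating.
Others bid (3, 3, 3, 9): truth gives 4; no alternative beats it.
Others bid (3, 3, 5, 9): truth gives 4; no alternative beats it.
(Checking all 256 profiles: 59 have a profitable deviation, 197 do not.)

59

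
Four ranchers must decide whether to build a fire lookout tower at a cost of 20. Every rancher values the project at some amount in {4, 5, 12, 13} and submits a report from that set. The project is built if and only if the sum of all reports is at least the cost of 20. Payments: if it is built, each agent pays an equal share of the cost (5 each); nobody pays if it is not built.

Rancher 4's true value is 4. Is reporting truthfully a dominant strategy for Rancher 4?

Check each profile of the others' reports and compare truth against every alternative report.
Others report (5, 5, 5): truth gives 0, best alternative gives -1.
Others report (4, 4, 12): truth gives -1, best alternative gives -1.
Others report (4, 4, 13): truth gives -1, best alternative gives -1.
Others report (4, 5, 12): truth gives -1, best alternative gives -1.
Others report (4, 5, 13): truth gives -1, best alternative gives -1.
Others report (4, 12, 4): truth gives -1, best alternative gives -1.
(Remaining 58 profiles checked similarly; truth is weakly best in each.)
In every case the truthful report is at least as good as any alternative, so it is a dominant strategy.

Yes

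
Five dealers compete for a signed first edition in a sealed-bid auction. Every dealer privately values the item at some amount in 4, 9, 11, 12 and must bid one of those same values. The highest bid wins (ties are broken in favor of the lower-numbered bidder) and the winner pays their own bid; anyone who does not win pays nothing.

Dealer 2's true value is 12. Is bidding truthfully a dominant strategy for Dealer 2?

No

Consider the case where Dealer 1 bids 4, Dealer 3 bids 4, Dealer 4 bids 4 and Dealer 5 bids 4.
Truthful bid 12: wins, pays 12, utility 12 - 12 = 0.
Bid 9 instead: wins, pays 9, utility 12 - 9 = 3.
Since 3 > 0, bidding 9 is strictly better here, so truthful bidding is not dominant.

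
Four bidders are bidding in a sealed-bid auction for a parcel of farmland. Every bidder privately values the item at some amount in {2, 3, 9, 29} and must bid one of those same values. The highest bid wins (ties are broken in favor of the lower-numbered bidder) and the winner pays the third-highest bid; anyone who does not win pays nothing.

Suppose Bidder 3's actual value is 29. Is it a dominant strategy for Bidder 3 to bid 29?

Check each profile of the others' bids and compare truth against every alternative bid.
Others bid (2, 2, 29): truth gives 27, best alternative gives 0.
Others bid (2, 9, 2): truth gives 27, best alternative gives 0.
Others bid (9, 2, 2): truth gives 27, best alternative gives 0.
Others bid (2, 3, 29): truth gives 26, best alternative gives 0.
Others bid (2, 9, 3): truth gives 26, best alternative gives 0.
Others bid (3, 2, 29): truth gives 26, best alternative gives 0.
(Remaining 58 profiles checked similarly; truth is weakly best in each.)
In every case the truthful bid is at least as good as any alternative, so it is a dominant strategy.

Yes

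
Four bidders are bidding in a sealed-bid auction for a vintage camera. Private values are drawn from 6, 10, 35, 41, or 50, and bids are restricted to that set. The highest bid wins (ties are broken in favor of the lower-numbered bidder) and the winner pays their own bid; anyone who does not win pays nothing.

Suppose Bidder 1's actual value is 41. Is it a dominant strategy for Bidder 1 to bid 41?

No

Consider the case where Bidder 2 bids 6, Bidder 3 bids 6 and Bidder 4 bids 6.
Truthful bid 41: wins, pays 41, utility 41 - 41 = 0.
Bid 6 instead: wins, pays 6, utility 41 - 6 = 35.
Since 35 > 0, bidding 6 is strictly better here, so truthful bidding is not dominant.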